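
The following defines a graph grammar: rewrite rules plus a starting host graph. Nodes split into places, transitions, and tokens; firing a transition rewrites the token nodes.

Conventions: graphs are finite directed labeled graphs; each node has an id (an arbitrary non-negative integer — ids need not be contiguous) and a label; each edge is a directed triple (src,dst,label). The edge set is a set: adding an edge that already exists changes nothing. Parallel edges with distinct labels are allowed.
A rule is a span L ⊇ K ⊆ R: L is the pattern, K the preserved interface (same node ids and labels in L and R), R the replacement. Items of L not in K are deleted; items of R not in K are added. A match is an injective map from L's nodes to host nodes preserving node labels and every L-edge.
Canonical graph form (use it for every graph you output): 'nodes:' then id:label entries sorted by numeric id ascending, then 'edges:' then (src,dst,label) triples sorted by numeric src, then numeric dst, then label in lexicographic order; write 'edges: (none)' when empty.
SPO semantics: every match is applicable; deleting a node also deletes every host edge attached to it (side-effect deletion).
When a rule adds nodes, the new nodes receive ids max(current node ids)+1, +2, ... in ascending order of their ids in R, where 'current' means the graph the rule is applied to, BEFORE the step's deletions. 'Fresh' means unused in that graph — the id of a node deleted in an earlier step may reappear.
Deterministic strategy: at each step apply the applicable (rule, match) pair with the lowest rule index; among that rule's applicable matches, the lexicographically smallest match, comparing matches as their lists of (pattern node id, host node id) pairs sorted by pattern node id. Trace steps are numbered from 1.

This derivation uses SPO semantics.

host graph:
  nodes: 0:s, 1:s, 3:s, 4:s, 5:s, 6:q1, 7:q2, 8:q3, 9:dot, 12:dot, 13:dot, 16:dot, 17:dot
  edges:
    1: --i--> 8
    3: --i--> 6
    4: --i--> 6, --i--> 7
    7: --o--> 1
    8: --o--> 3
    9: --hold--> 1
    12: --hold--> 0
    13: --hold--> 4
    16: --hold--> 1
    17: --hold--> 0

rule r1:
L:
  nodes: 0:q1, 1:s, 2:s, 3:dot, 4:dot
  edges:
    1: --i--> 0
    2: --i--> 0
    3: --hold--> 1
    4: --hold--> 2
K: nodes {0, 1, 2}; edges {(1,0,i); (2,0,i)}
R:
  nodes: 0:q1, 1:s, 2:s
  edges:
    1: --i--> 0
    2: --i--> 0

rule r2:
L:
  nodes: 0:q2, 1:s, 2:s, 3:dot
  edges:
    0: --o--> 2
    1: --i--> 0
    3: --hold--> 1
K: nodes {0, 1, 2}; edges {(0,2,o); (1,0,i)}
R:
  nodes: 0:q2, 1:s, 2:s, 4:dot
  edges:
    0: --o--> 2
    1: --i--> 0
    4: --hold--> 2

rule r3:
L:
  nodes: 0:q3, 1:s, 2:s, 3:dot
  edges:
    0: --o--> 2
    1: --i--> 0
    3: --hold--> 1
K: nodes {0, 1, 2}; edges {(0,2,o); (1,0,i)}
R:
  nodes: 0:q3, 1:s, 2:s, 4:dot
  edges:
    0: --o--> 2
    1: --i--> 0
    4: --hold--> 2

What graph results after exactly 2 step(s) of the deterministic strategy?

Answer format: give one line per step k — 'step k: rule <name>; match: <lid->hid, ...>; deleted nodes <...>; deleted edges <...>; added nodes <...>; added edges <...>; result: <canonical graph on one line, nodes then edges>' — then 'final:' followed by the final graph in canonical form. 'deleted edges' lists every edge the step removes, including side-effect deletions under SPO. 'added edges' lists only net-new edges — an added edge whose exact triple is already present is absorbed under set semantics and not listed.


step 1: rule r2; match: 0->7, 1->4, 2->1, 3->13; deleted nodes 13; deleted edges (13,4,hold); added nodes 18; added edges (18,1,hold); result: nodes: 0:s, 1:s, 3:s, 4:s, 5:s, 6:q1, 7:q2, 8:q3, 9:dot, 12:dot, 16:dot, 17:dot, 18:dot edges: (1,8,i); (3,6,i); (4,6,i); (4,7,i); (7,1,o); (8,3,o); (9,1,hold); (12,0,hold); (16,1,hold); (17,0,hold); (18,1,hold)
step 2: rule r3; match: 0->8, 1->1, 2->3, 3->9; deleted nodes 9; deleted edges (9,1,hold); added nodes 19; added edges (19,3,hold); result: nodes: 0:s, 1:s, 3:s, 4:s, 5:s, 6:q1, 7:q2, 8:q3, 12:dot, 16:dot, 17:dot, 18:dot, 19:dot edges: (1,8,i); (3,6,i); (4,6,i); (4,7,i); (7,1,o); (8,3,o); (12,0,hold); (16,1,hold); (17,0,hold); (18,1,hold); (19,3,hold)
final:
nodes: 0:s, 1:s, 3:s, 4:s, 5:s, 6:q1, 7:q2, 8:q3, 12:dot, 16:dot, 17:dot, 18:dot, 19:dot
edges: (1,8,i); (3,6,i); (4,6,i); (4,7,i); (7,1,o); (8,3,o); (12,0,hold); (16,1,hold); (17,0,hold); (18,1,hold); (19,3,hold)


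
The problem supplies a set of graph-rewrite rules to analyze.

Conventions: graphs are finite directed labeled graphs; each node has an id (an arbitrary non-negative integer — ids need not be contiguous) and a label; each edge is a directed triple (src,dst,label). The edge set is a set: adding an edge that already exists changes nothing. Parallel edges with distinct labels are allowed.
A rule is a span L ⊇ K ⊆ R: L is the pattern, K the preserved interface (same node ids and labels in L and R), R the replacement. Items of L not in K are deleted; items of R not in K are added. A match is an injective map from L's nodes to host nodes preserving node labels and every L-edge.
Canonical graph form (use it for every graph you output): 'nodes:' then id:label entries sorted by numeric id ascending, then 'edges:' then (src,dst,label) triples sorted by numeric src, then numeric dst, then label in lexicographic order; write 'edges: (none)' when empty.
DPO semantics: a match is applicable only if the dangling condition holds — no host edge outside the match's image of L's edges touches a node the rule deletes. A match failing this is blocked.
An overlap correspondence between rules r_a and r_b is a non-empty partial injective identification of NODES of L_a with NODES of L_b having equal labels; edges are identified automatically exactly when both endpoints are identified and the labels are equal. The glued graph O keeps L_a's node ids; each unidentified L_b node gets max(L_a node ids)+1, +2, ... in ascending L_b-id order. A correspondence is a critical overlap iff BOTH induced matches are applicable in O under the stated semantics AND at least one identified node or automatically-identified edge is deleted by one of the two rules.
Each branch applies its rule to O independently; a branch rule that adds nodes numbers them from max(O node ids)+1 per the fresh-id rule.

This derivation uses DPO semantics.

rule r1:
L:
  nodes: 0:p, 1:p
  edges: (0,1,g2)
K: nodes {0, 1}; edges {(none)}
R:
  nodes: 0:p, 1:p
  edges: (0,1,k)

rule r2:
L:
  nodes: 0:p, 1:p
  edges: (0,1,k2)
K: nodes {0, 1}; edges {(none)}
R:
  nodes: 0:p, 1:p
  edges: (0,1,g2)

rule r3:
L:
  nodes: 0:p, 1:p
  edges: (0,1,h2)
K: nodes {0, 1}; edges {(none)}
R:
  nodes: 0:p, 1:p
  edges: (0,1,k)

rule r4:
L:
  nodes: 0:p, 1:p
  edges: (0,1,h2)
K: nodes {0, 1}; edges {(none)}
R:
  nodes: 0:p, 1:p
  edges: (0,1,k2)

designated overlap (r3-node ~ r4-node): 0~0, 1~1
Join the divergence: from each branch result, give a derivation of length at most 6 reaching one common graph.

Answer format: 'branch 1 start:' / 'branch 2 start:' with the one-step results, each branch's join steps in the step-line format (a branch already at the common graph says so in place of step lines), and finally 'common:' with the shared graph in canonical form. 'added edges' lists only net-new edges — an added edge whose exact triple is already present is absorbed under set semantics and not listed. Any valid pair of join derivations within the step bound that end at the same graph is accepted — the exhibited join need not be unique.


branch 1 start:
nodes: 0:p, 1:p
edges: (0,1,k)
branch 2 start:
nodes: 0:p, 1:p
edges: (0,1,k2)
branch 1: already at the common graph (0 steps)
branch 2 step 1: rule r2; match: 0->0, 1->1; deleted nodes (none); deleted edges (0,1,k2); added nodes (none); added edges (0,1,g2); result: nodes: 0:p, 1:p edges: (0,1,g2)
branch 2 step 2: rule r1; match: 0->0, 1->1; deleted nodes (none); deleted edges (0,1,g2); added nodes (none); added edges (0,1,k); result: nodes: 0:p, 1:p edges: (0,1,k)
common:
nodes: 0:p, 1:p
edges: (0,1,k)


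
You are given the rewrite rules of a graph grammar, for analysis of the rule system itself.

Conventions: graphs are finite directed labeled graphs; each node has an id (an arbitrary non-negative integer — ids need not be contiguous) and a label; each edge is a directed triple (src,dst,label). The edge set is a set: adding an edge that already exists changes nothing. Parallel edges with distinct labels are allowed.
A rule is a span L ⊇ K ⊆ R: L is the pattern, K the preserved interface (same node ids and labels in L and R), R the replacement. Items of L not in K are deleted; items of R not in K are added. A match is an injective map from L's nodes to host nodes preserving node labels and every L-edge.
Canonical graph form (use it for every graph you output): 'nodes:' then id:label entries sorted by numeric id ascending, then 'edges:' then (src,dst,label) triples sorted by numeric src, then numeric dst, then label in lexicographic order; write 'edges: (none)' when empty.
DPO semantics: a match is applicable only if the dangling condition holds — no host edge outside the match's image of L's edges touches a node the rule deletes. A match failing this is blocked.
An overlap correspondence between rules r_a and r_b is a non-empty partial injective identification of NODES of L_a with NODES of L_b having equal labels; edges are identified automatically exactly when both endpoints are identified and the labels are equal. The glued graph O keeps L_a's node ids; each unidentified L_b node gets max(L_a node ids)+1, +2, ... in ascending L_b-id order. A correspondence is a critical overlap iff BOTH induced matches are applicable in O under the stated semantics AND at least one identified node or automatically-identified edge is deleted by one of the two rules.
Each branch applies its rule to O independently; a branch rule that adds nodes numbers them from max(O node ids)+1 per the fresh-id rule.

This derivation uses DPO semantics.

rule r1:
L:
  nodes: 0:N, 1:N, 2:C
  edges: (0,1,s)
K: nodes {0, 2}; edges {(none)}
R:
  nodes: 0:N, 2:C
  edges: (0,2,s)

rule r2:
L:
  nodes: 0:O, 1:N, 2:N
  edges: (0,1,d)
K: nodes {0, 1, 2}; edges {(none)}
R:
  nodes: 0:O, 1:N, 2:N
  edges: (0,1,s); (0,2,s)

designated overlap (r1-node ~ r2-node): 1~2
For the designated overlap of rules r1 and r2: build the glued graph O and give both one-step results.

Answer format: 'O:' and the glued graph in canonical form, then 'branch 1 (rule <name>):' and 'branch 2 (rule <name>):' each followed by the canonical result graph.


O:
nodes: 0:N, 1:N, 2:C, 3:O, 4:N
edges: (0,1,s); (3,4,d)
branch 1 (rule r1):
nodes: 0:N, 2:C, 3:O, 4:N
edges: (0,2,s); (3,4,d)
branch 2 (rule r2):
nodes: 0:N, 1:N, 2:C, 3:O, 4:N
edges: (0,1,s); (3,1,s); (3,4,s)


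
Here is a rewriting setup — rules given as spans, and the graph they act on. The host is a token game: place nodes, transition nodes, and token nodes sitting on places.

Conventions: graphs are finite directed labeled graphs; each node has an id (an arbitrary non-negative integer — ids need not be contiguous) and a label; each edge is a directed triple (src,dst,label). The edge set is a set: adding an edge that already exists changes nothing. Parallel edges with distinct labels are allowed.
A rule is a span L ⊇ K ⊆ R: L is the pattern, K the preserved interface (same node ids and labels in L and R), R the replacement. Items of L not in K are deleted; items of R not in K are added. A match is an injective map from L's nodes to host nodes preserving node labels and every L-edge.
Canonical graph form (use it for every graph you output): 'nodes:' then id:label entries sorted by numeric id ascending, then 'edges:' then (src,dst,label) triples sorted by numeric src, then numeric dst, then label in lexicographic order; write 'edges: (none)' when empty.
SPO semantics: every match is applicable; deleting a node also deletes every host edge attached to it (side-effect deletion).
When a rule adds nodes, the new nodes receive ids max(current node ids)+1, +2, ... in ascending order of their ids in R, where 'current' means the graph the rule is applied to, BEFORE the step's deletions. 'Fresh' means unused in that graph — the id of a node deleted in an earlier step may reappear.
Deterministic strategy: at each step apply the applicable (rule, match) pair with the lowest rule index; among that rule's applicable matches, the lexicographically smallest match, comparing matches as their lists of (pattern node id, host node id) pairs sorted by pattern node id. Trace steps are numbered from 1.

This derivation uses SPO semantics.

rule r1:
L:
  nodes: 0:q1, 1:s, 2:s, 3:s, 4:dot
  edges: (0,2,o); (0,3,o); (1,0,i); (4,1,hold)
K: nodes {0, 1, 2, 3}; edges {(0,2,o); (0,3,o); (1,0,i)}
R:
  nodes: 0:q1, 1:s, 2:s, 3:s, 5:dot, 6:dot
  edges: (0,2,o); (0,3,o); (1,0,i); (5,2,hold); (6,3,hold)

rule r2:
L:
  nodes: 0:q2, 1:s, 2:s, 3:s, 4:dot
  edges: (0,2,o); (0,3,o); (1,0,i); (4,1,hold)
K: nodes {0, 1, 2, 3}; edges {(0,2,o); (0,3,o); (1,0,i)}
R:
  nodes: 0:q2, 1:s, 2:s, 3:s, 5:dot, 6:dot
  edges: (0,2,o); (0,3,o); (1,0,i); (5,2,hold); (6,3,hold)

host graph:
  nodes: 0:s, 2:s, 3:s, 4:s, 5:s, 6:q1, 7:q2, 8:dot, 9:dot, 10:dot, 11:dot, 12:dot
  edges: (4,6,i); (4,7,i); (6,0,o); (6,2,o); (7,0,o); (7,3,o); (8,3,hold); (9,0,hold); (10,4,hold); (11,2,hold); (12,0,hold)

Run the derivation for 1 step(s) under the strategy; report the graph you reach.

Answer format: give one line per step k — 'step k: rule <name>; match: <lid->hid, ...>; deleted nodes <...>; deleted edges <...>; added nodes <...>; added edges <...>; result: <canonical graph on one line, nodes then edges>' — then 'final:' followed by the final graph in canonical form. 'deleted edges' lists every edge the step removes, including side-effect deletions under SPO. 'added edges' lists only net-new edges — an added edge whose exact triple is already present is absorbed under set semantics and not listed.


step 1: rule r1; match: 0->6, 1->4, 2->0, 3->2, 4->10; deleted nodes 10; deleted edges (10,4,hold); added nodes 13, 14; added edges (13,0,hold); (14,2,hold); result: nodes: 0:s, 2:s, 3:s, 4:s, 5:s, 6:q1, 7:q2, 8:dot, 9:dot, 11:dot, 12:dot, 13:dot, 14:dot edges: (4,6,i); (4,7,i); (6,0,o); (6,2,o); (7,0,o); (7,3,o); (8,3,hold); (9,0,hold); (11,2,hold); (12,0,hold); (13,0,hold); (14,2,hold)
final:
nodes: 0:s, 2:s, 3:s, 4:s, 5:s, 6:q1, 7:q2, 8:dot, 9:dot, 11:dot, 12:dot, 13:dot, 14:dot
edges: (4,6,i); (4,7,i); (6,0,o); (6,2,o); (7,0,o); (7,3,o); (8,3,hold); (9,0,hold); (11,2,hold); (12,0,hold); (13,0,hold); (14,2,hold)


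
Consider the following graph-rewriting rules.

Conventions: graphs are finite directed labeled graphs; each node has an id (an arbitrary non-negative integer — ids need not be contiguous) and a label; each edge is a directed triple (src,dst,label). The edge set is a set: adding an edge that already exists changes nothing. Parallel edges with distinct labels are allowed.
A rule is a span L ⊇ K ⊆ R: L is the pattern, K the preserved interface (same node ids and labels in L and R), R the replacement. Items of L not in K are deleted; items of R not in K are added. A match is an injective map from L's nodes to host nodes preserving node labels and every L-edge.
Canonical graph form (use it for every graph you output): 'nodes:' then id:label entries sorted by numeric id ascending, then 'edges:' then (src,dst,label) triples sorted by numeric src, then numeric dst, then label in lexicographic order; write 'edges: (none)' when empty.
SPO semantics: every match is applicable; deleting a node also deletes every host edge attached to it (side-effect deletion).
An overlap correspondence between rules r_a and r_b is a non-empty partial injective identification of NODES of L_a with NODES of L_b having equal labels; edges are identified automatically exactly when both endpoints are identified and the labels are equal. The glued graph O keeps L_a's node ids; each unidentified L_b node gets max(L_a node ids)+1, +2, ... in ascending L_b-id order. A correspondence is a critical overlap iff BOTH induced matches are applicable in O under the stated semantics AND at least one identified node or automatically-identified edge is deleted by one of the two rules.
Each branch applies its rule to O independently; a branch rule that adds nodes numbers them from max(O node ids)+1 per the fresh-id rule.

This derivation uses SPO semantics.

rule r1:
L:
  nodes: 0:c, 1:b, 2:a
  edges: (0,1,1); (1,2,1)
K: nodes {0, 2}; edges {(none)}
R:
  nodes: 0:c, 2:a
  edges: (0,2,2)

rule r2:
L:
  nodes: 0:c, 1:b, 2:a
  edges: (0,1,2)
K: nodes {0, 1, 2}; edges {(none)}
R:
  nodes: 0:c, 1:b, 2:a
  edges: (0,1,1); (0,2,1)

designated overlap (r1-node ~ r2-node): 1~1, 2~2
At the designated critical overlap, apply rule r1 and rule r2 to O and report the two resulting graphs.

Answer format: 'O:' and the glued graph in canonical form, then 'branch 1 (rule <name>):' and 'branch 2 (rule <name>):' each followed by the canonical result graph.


O:
nodes: 0:c, 1:b, 2:a, 3:c
edges: (0,1,1); (1,2,1); (3,1,2)
branch 1 (rule r1):
nodes: 0:c, 2:a, 3:c
edges: (0,2,2)
branch 2 (rule r2):
nodes: 0:c, 1:b, 2:a, 3:c
edges: (0,1,1); (1,2,1); (3,1,1); (3,2,1)


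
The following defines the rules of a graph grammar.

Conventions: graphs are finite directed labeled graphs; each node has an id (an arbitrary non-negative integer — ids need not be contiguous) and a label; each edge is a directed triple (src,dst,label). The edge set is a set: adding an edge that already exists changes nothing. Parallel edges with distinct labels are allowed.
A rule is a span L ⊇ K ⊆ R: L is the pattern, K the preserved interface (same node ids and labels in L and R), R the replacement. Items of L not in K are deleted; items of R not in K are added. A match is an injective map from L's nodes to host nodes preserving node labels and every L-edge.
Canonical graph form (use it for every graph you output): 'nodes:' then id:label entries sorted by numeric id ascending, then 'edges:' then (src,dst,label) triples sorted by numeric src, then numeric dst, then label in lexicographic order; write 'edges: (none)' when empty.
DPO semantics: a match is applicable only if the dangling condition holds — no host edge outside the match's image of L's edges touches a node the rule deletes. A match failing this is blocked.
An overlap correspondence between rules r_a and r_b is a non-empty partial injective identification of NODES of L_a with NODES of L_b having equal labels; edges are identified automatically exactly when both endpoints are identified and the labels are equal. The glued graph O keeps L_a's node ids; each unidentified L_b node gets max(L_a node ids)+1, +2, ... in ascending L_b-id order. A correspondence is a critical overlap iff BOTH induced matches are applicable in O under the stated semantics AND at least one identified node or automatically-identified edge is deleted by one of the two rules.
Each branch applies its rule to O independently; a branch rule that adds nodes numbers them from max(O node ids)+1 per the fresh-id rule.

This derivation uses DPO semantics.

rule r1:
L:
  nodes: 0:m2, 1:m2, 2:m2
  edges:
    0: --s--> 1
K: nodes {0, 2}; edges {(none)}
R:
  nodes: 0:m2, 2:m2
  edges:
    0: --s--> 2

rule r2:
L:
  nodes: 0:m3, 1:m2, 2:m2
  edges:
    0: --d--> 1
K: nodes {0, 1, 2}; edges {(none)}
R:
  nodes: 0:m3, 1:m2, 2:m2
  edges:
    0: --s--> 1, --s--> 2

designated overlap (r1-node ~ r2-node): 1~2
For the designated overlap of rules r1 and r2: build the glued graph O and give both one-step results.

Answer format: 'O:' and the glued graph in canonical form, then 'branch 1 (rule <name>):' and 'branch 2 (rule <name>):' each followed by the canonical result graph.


O:
nodes: 0:m2, 1:m2, 2:m2, 3:m3, 4:m2
edges: (0,1,s); (3,4,d)
branch 1 (rule r1):
nodes: 0:m2, 2:m2, 3:m3, 4:m2
edges: (0,2,s); (3,4,d)
branch 2 (rule r2):
nodes: 0:m2, 1:m2, 2:m2, 3:m3, 4:m2
edges: (0,1,s); (3,1,s); (3,4,s)


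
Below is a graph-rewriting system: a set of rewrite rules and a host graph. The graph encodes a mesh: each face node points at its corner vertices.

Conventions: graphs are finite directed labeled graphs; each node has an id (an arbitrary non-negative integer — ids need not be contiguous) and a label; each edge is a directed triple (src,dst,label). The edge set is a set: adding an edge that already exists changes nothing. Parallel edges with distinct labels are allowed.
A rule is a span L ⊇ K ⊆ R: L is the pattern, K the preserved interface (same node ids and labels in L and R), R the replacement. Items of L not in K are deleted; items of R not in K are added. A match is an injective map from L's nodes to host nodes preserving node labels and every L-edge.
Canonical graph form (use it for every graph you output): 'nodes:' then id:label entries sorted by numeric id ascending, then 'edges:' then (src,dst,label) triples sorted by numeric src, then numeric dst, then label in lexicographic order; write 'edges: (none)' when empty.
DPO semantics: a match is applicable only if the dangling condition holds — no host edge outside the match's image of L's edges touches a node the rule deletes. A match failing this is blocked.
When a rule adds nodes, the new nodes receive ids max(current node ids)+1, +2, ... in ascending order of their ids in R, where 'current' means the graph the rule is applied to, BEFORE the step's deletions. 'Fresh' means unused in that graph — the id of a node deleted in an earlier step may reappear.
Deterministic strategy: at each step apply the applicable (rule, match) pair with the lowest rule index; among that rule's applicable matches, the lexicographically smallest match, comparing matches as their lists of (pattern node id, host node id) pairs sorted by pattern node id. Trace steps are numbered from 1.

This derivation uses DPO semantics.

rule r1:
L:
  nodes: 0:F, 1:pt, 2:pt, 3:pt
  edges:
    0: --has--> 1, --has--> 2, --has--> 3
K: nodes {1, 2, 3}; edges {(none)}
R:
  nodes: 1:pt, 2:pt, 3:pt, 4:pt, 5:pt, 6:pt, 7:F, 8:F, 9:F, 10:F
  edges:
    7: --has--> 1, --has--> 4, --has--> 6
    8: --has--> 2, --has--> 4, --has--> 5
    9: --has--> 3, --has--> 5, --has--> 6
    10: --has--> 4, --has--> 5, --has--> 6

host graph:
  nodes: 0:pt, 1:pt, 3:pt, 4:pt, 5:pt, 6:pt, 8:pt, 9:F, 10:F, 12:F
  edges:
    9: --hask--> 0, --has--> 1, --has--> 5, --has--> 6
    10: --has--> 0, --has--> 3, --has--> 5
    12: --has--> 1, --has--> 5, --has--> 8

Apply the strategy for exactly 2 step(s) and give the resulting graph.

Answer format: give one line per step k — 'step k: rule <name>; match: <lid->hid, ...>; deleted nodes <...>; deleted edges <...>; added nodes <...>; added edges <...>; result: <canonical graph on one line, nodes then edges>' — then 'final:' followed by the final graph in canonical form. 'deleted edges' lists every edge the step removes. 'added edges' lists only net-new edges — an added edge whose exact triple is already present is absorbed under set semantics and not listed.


step 1: rule r1; match: 0->10, 1->0, 2->3, 3->5; deleted nodes 10; deleted edges (10,0,has); (10,3,has); (10,5,has); added nodes 13, 14, 15, 16, 17, 18, 19; added edges (16,0,has); (16,13,has); (16,15,has); (17,3,has); (17,13,has); (17,14,has); (18,5,has); (18,14,has); (18,15,has); (19,13,has); (19,14,has); (19,15,has); result: nodes: 0:pt, 1:pt, 3:pt, 4:pt, 5:pt, 6:pt, 8:pt, 9:F, 12:F, 13:pt, 14:pt, 15:pt, 16:F, 17:F, 18:F, 19:F edges: (9,0,hask); (9,1,has); (9,5,has); (9,6,has); (12,1,has); (12,5,has); (12,8,has); (16,0,has); (16,13,has); (16,15,has); (17,3,has); (17,13,has); (17,14,has); (18,5,has); (18,14,has); (18,15,has); (19,13,has); (19,14,has); (19,15,has)
step 2: rule r1; match: 0->12, 1->1, 2->5, 3->8; deleted nodes 12; deleted edges (12,1,has); (12,5,has); (12,8,has); added nodes 20, 21, 22, 23, 24, 25, 26; added edges (23,1,has); (23,20,has); (23,22,has); (24,5,has); (24,20,has); (24,21,has); (25,8,has); (25,21,has); (25,22,has); (26,20,has); (26,21,has); (26,22,has); result: nodes: 0:pt, 1:pt, 3:pt, 4:pt, 5:pt, 6:pt, 8:pt, 9:F, 13:pt, 14:pt, 15:pt, 16:F, 17:F, 18:F, 19:F, 20:pt, 21:pt, 22:pt, 23:F, 24:F, 25:F, 26:F edges: (9,0,hask); (9,1,has); (9,5,has); (9,6,has); (16,0,has); (16,13,has); (16,15,has); (17,3,has); (17,13,has); (17,14,has); (18,5,has); (18,14,has); (18,15,has); (19,13,has); (19,14,has); (19,15,has); (23,1,has); (23,20,has); (23,22,has); (24,5,has); (24,20,has); (24,21,has); (25,8,has); (25,21,has); (25,22,has); (26,20,has); (26,21,has); (26,22,has)
final:
nodes: 0:pt, 1:pt, 3:pt, 4:pt, 5:pt, 6:pt, 8:pt, 9:F, 13:pt, 14:pt, 15:pt, 16:F, 17:F, 18:F, 19:F, 20:pt, 21:pt, 22:pt, 23:F, 24:F, 25:F, 26:F
edges: (9,0,hask); (9,1,has); (9,5,has); (9,6,has); (16,0,has); (16,13,has); (16,15,has); (17,3,has); (17,13,has); (17,14,has); (18,5,has); (18,14,has); (18,15,has); (19,13,has); (19,14,has); (19,15,has); (23,1,has); (23,20,has); (23,22,has); (24,5,has); (24,20,has); (24,21,has); (25,8,has); (25,21,has); (25,22,has); (26,20,has); (26,21,has); (26,22,has)


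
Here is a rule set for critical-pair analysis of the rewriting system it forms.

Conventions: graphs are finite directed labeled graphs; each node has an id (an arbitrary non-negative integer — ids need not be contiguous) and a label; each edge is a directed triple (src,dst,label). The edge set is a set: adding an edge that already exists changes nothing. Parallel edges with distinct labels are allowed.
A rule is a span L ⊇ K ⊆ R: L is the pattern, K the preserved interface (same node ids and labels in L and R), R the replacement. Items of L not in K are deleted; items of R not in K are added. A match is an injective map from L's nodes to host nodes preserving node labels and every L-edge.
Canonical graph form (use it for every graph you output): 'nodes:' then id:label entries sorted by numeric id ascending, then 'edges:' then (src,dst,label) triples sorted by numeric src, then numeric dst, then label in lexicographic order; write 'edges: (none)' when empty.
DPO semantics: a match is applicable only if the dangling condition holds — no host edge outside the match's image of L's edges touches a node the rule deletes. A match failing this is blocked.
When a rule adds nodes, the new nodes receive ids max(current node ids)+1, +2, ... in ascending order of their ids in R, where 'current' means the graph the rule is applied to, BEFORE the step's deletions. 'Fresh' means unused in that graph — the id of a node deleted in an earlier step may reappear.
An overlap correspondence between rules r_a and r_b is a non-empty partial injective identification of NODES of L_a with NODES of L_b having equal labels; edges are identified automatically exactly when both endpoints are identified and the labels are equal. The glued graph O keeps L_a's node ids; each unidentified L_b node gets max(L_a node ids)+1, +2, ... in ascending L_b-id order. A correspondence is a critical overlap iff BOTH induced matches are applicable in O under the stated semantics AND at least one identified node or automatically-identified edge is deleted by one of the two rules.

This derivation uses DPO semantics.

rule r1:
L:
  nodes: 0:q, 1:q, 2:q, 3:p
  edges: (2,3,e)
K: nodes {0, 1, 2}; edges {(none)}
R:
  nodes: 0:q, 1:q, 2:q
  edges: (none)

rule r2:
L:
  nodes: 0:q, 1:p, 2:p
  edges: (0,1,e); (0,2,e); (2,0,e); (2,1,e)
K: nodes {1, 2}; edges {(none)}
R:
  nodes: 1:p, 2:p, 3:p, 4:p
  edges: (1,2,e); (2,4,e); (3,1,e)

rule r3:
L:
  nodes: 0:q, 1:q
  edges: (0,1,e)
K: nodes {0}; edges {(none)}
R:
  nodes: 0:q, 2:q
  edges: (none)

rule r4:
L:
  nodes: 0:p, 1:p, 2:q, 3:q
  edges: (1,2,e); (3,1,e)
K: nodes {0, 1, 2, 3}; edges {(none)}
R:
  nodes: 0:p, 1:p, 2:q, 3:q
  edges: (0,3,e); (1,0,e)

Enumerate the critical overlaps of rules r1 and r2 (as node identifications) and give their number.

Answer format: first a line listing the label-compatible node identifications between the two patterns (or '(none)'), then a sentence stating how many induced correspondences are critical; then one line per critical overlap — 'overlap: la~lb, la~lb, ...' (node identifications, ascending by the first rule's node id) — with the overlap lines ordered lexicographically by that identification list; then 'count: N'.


label-compatible node identifications between L(r1) and L(r2): 0~0, 1~0, 2~0, 3~1, 3~2
2 of the induced correspondences are critical overlaps of r1 and r2.
overlap: 0~0
overlap: 1~0
count: 2


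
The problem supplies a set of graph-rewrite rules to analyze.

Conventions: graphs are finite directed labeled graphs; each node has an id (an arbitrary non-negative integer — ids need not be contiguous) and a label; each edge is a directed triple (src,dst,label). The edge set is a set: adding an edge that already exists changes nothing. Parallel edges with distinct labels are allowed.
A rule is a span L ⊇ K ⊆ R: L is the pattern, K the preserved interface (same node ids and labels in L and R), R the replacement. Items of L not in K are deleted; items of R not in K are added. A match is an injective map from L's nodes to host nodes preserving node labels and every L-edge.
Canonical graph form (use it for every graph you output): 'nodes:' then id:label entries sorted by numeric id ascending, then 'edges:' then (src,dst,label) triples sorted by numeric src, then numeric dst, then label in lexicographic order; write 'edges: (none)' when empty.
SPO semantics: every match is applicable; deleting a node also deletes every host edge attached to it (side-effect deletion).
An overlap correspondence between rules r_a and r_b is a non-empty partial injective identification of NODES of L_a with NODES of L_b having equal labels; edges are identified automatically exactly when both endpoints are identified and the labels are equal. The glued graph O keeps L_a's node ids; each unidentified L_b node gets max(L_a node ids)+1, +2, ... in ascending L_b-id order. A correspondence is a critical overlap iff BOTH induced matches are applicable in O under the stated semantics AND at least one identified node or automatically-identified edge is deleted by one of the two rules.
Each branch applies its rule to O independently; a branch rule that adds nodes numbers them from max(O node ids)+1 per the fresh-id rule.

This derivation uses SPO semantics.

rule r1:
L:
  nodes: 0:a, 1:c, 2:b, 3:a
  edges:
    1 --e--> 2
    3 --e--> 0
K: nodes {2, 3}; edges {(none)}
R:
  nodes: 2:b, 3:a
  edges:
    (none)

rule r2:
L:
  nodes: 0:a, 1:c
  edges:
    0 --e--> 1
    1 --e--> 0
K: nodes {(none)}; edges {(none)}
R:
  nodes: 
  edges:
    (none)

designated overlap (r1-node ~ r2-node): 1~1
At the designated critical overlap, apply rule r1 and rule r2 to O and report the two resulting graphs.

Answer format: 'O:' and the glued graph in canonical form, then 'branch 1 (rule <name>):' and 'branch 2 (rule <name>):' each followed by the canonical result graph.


O:
nodes: 0:a, 1:c, 2:b, 3:a, 4:a
edges: (1,2,e); (1,4,e); (3,0,e); (4,1,e)
branch 1 (rule r1):
nodes: 2:b, 3:a, 4:a
edges: (none)
branch 2 (rule r2):
nodes: 0:a, 2:b, 3:a
edges: (3,0,e)


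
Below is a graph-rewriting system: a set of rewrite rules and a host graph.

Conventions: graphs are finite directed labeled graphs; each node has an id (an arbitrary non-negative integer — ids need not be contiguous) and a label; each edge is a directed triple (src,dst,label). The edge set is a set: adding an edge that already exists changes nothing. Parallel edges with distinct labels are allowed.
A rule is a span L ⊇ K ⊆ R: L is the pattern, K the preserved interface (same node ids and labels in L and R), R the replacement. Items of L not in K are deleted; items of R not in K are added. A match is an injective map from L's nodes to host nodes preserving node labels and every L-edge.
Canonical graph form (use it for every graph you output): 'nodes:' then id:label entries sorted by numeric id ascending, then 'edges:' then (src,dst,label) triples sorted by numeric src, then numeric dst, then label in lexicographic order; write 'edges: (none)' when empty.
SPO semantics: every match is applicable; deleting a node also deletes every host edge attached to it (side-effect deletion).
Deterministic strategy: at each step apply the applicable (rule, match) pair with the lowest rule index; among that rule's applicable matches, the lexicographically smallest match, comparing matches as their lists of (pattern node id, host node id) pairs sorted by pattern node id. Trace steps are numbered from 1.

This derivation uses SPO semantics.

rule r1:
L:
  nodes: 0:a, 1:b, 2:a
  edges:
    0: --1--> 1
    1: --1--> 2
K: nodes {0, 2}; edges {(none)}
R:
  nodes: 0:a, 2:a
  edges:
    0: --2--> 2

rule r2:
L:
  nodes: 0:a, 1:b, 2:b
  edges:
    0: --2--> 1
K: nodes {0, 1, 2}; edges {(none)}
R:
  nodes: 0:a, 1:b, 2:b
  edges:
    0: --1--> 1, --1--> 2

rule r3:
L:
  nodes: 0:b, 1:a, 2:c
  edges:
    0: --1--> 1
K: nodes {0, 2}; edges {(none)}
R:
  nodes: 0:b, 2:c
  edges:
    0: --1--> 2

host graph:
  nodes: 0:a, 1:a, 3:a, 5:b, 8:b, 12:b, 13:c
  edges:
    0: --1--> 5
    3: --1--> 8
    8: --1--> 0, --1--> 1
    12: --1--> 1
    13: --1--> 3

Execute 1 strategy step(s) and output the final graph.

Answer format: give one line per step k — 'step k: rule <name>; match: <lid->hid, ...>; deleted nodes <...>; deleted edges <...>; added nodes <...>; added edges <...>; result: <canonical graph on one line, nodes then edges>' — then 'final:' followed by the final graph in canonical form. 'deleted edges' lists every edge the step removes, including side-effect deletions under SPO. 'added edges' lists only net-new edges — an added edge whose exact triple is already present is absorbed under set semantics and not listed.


step 1: rule r1; match: 0->3, 1->8, 2->0; deleted nodes 8; deleted edges (3,8,1); (8,0,1); (8,1,1); added nodes (none); added edges (3,0,2); result: nodes: 0:a, 1:a, 3:a, 5:b, 12:b, 13:c edges: (0,5,1); (3,0,2); (12,1,1); (13,3,1)
final:
nodes: 0:a, 1:a, 3:a, 5:b, 12:b, 13:c
edges: (0,5,1); (3,0,2); (12,1,1); (13,3,1)


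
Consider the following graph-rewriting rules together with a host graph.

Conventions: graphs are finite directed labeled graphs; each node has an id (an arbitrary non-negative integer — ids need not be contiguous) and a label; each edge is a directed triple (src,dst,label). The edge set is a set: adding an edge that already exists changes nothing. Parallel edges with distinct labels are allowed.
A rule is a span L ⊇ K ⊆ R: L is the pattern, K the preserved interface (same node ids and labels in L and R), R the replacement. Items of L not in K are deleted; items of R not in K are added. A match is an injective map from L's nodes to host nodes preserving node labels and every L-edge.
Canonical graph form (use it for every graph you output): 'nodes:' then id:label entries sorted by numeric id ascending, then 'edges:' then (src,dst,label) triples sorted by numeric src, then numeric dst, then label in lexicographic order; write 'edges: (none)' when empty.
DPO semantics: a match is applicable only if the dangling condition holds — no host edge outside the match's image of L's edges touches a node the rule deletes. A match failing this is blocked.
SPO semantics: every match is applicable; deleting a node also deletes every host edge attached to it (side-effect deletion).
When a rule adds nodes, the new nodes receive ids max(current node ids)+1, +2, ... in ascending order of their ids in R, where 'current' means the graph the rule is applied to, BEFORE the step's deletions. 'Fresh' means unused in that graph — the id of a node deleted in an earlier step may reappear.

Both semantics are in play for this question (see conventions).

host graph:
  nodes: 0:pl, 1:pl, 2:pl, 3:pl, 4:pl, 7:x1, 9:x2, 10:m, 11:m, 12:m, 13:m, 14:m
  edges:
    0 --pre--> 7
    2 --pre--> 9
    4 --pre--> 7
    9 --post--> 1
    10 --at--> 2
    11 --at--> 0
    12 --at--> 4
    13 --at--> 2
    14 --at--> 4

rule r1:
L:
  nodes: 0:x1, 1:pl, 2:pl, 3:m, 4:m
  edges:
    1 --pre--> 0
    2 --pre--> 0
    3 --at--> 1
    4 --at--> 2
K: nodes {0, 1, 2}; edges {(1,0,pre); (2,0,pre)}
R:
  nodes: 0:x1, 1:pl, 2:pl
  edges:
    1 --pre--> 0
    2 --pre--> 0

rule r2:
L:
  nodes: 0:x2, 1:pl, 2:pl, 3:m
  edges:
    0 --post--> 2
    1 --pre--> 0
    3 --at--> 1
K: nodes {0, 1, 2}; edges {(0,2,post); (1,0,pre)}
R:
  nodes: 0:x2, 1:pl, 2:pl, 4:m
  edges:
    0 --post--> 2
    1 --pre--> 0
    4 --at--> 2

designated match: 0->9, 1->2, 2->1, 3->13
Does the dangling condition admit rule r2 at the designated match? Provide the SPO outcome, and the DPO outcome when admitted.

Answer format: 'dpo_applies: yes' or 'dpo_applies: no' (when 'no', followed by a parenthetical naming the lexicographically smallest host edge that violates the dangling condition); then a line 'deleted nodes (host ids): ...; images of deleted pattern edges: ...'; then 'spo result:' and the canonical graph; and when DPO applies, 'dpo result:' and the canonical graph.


dpo_applies: yes
deleted nodes (host ids): 13; images of deleted pattern edges: (13,2,at)
spo result:
nodes: 0:pl, 1:pl, 2:pl, 3:pl, 4:pl, 7:x1, 9:x2, 10:m, 11:m, 12:m, 14:m, 15:m
edges: (0,7,pre); (2,9,pre); (4,7,pre); (9,1,post); (10,2,at); (11,0,at); (12,4,at); (14,4,at); (15,1,at)
dpo result:
nodes: 0:pl, 1:pl, 2:pl, 3:pl, 4:pl, 7:x1, 9:x2, 10:m, 11:m, 12:m, 14:m, 15:m
edges: (0,7,pre); (2,9,pre); (4,7,pre); (9,1,post); (10,2,at); (11,0,at); (12,4,at); (14,4,at); (15,1,at)


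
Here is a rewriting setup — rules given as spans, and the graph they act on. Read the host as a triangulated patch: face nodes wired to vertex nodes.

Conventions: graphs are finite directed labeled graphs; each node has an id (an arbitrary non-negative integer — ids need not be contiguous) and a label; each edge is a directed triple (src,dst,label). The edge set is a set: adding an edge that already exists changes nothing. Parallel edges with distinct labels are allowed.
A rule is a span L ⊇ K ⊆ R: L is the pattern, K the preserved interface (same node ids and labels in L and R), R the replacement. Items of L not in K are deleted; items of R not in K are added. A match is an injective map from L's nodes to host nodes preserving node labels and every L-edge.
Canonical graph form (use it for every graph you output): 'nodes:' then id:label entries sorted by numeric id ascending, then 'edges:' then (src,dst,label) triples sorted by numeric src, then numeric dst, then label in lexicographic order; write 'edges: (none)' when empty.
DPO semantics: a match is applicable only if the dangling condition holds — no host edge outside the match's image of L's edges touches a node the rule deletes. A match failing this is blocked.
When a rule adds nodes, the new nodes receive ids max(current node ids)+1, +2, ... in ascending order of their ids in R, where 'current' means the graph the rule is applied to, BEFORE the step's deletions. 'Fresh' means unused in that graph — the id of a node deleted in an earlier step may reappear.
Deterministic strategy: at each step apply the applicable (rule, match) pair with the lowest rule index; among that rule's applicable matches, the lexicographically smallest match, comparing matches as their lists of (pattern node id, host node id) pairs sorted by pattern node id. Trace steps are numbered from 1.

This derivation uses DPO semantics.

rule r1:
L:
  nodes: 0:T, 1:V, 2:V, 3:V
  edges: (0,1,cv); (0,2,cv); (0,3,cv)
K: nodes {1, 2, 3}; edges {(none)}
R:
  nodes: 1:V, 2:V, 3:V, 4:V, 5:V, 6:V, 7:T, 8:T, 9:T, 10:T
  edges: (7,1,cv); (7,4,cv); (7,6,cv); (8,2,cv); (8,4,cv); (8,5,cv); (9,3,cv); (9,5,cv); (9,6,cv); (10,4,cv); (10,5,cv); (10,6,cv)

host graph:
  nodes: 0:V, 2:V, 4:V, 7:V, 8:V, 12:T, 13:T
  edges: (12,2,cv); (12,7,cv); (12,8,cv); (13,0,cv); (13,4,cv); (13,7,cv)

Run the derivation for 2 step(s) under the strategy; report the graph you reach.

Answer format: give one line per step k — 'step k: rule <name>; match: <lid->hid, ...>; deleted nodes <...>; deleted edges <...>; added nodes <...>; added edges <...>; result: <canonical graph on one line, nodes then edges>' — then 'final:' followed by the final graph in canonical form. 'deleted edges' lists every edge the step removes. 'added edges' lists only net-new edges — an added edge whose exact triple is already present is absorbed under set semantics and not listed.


step 1: rule r1; match: 0->12, 1->2, 2->7, 3->8; deleted nodes 12; deleted edges (12,2,cv); (12,7,cv); (12,8,cv); added nodes 14, 15, 16, 17, 18, 19, 20; added edges (17,2,cv); (17,14,cv); (17,16,cv); (18,7,cv); (18,14,cv); (18,15,cv); (19,8,cv); (19,15,cv); (19,16,cv); (20,14,cv); (20,15,cv); (20,16,cv); result: nodes: 0:V, 2:V, 4:V, 7:V, 8:V, 13:T, 14:V, 15:V, 16:V, 17:T, 18:T, 19:T, 20:T edges: (13,0,cv); (13,4,cv); (13,7,cv); (17,2,cv); (17,14,cv); (17,16,cv); (18,7,cv); (18,14,cv); (18,15,cv); (19,8,cv); (19,15,cv); (19,16,cv); (20,14,cv); (20,15,cv); (20,16,cv)
step 2: rule r1; match: 0->13, 1->0, 2->4, 3->7; deleted nodes 13; deleted edges (13,0,cv); (13,4,cv); (13,7,cv); added nodes 21, 22, 23, 24, 25, 26, 27; added edges (24,0,cv); (24,21,cv); (24,23,cv); (25,4,cv); (25,21,cv); (25,22,cv); (26,7,cv); (26,22,cv); (26,23,cv); (27,21,cv); (27,22,cv); (27,23,cv); result: nodes: 0:V, 2:V, 4:V, 7:V, 8:V, 14:V, 15:V, 16:V, 17:T, 18:T, 19:T, 20:T, 21:V, 22:V, 23:V, 24:T, 25:T, 26:T, 27:T edges: (17,2,cv); (17,14,cv); (17,16,cv); (18,7,cv); (18,14,cv); (18,15,cv); (19,8,cv); (19,15,cv); (19,16,cv); (20,14,cv); (20,15,cv); (20,16,cv); (24,0,cv); (24,21,cv); (24,23,cv); (25,4,cv); (25,21,cv); (25,22,cv); (26,7,cv); (26,22,cv); (26,23,cv); (27,21,cv); (27,22,cv); (27,23,cv)
final:
nodes: 0:V, 2:V, 4:V, 7:V, 8:V, 14:V, 15:V, 16:V, 17:T, 18:T, 19:T, 20:T, 21:V, 22:V, 23:V, 24:T, 25:T, 26:T, 27:T
edges: (17,2,cv); (17,14,cv); (17,16,cv); (18,7,cv); (18,14,cv); (18,15,cv); (19,8,cv); (19,15,cv); (19,16,cv); (20,14,cv); (20,15,cv); (20,16,cv); (24,0,cv); (24,21,cv); (24,23,cv); (25,4,cv); (25,21,cv); (25,22,cv); (26,7,cv); (26,22,cv); (26,23,cv); (27,21,cv); (27,22,cv); (27,23,cv)
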